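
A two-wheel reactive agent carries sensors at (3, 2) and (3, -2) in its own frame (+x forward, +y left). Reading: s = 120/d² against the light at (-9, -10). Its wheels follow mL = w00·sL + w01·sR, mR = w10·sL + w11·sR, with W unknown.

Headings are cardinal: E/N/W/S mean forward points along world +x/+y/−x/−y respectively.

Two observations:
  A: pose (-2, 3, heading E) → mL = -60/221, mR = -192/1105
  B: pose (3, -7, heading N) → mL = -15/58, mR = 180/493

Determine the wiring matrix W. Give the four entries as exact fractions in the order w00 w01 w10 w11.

0 -1/2 1 -1

obs A: pose=(-2,3,E) → sL=24/65, sR=120/221, mL=-60/221, mR=-192/1105
obs B: pose=(3,-7,N) → sL=15/17, sR=15/29, mL=-15/58, mR=180/493
sensor matrix S = [[24/65, 120/221], [15/17, 15/29]]; det S = -31392/108953
solve [mL_A; mL_B] = S·[w00; w01] and [mR_A; mR_B] = S·[w10; w11]:
  w00 = 0, w01 = -1/2, w10 = 1, w11 = -1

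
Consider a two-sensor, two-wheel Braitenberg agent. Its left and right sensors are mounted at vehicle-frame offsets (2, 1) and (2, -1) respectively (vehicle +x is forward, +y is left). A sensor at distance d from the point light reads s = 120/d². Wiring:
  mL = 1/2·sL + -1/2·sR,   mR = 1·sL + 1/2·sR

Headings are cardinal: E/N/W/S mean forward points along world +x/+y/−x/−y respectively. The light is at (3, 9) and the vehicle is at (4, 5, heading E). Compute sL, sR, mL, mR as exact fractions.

left sensor world pos  = (6, 6); dL² = 18
right sensor world pos = (6, 4); dR² = 34
sL = 120/18 = 20/3
sR = 120/34 = 60/17
mL = 1/2·sL + -1/2·sR = 80/51
mR = 1·sL + 1/2·sR = 430/51

20/3 60/17 80/51 430/51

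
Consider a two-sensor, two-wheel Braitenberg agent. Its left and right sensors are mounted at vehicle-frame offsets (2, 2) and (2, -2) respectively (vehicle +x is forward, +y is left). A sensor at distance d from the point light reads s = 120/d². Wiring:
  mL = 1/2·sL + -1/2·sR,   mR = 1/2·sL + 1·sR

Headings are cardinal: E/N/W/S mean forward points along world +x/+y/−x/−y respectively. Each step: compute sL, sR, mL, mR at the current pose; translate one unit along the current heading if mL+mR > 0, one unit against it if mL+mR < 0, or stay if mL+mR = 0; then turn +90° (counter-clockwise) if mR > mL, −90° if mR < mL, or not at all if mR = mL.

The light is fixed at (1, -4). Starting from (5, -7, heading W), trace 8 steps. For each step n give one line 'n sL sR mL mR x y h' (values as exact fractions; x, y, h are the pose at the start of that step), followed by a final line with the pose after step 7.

n=0: pose=(5,-7,W); sL=120/29, sR=24; mL=-288/29, mR=756/29; mL+mR=468/29 → advance +1; mR−mL=36 → turn +1·90°
n=1: pose=(4,-7,S); sL=12/5, sR=60/13; mL=-72/65, mR=378/65; mL+mR=306/65 → advance +1; mR−mL=90/13 → turn +1·90°
n=2: pose=(4,-8,E); sL=120/29, sR=120/61; mL=1920/1769, mR=7140/1769; mL+mR=9060/1769 → advance +1; mR−mL=180/61 → turn +1·90°
n=3: pose=(5,-8,N); sL=15, sR=3; mL=6, mR=21/2; mL+mR=33/2 → advance +1; mR−mL=9/2 → turn +1·90°
n=4: pose=(5,-7,W); sL=120/29, sR=24; mL=-288/29, mR=756/29; mL+mR=468/29 → advance +1; mR−mL=36 → turn +1·90°
n=5: pose=(4,-7,S); sL=12/5, sR=60/13; mL=-72/65, mR=378/65; mL+mR=306/65 → advance +1; mR−mL=90/13 → turn +1·90°
n=6: pose=(4,-8,E); sL=120/29, sR=120/61; mL=1920/1769, mR=7140/1769; mL+mR=9060/1769 → advance +1; mR−mL=180/61 → turn +1·90°
n=7: pose=(5,-8,N); sL=15, sR=3; mL=6, mR=21/2; mL+mR=33/2 → advance +1; mR−mL=9/2 → turn +1·90°

0 120/29 24 -288/29 756/29 5 -7 W
1 12/5 60/13 -72/65 378/65 4 -7 S
2 120/29 120/61 1920/1769 7140/1769 4 -8 E
3 15 3 6 21/2 5 -8 N
4 120/29 24 -288/29 756/29 5 -7 W
5 12/5 60/13 -72/65 378/65 4 -7 S
6 120/29 120/61 1920/1769 7140/1769 4 -8 E
7 15 3 6 21/2 5 -8 N
final 5 -7 W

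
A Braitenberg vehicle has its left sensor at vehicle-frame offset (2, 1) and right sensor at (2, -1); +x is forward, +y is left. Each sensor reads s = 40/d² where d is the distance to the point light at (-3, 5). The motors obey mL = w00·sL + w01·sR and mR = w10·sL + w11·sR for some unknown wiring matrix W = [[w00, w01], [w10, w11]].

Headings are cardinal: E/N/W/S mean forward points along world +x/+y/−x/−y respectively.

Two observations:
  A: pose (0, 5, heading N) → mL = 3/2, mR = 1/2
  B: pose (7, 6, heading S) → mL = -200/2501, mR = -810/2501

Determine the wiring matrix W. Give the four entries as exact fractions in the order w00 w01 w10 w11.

obs A: pose=(0,5,N) → sL=5, sR=2, mL=3/2, mR=1/2
obs B: pose=(7,6,S) → sL=20/61, sR=20/41, mL=-200/2501, mR=-810/2501
sensor matrix S = [[5, 2], [20/61, 20/41]]; det S = 4460/2501
solve [mL_A; mL_B] = S·[w00; w01] and [mR_A; mR_B] = S·[w10; w11]:
  w00 = 1/2, w01 = -1/2, w10 = 1/2, w11 = -1

1/2 -1/2 1/2 -1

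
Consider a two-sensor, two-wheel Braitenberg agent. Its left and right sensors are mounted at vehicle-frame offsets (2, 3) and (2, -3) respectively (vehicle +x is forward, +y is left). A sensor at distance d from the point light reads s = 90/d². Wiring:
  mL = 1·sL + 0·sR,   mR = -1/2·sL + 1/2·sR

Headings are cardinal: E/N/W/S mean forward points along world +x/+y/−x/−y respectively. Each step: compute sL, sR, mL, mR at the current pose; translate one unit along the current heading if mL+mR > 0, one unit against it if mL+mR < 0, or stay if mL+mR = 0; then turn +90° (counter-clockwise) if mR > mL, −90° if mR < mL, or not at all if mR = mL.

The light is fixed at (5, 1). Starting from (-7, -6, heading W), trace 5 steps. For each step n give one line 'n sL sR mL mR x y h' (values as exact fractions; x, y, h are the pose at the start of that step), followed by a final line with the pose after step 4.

0 45/148 45/106 45/148 945/15688 -7 -6 W
1 90/281 18/25 90/281 1404/7025 -8 -6 N
2 9/13 45/101 9/13 -162/1313 -8 -5 E
3 18/29 90/289 18/29 -1296/8381 -7 -5 S
4 45/148 45/106 45/148 945/15688 -7 -6 W
final -8 -6 N

n=0: pose=(-7,-6,W); sL=45/148, sR=45/106; mL=45/148, mR=945/15688; mL+mR=5715/15688 → advance +1; mR−mL=-3825/15688 → turn -1·90°
n=1: pose=(-8,-6,N); sL=90/281, sR=18/25; mL=90/281, mR=1404/7025; mL+mR=3654/7025 → advance +1; mR−mL=-846/7025 → turn -1·90°
n=2: pose=(-8,-5,E); sL=9/13, sR=45/101; mL=9/13, mR=-162/1313; mL+mR=747/1313 → advance +1; mR−mL=-1071/1313 → turn -1·90°
n=3: pose=(-7,-5,S); sL=18/29, sR=90/289; mL=18/29, mR=-1296/8381; mL+mR=3906/8381 → advance +1; mR−mL=-6498/8381 → turn -1·90°
n=4: pose=(-7,-6,W); sL=45/148, sR=45/106; mL=45/148, mR=945/15688; mL+mR=5715/15688 → advance +1; mR−mL=-3825/15688 → turn -1·90°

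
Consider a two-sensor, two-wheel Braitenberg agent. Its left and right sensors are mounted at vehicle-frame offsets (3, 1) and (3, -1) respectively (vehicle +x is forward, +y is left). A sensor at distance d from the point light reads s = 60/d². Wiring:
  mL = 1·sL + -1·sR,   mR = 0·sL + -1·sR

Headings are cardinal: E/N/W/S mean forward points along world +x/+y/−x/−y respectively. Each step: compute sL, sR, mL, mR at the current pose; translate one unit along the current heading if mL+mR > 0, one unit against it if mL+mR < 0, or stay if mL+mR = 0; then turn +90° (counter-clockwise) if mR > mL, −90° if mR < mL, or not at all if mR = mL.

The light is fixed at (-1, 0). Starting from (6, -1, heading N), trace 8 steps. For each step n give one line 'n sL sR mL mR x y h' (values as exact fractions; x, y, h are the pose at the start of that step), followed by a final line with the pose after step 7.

0 3/2 15/17 21/34 -15/17 6 -1 N
1 60/101 60/109 480/11009 -60/109 6 -2 E
2 30/37 6/5 -72/185 -6/5 5 -2 S
3 60/13 20/3 -80/39 -20/3 5 -1 W
4 3/2 15/17 21/34 -15/17 6 -1 N
5 60/101 60/109 480/11009 -60/109 6 -2 E
6 30/37 6/5 -72/185 -6/5 5 -2 S
7 60/13 20/3 -80/39 -20/3 5 -1 W
final 6 -1 N

n=0: pose=(6,-1,N); sL=3/2, sR=15/17; mL=21/34, mR=-15/17; mL+mR=-9/34 → advance -1; mR−mL=-3/2 → turn -1·90°
n=1: pose=(6,-2,E); sL=60/101, sR=60/109; mL=480/11009, mR=-60/109; mL+mR=-5580/11009 → advance -1; mR−mL=-60/101 → turn -1·90°
n=2: pose=(5,-2,S); sL=30/37, sR=6/5; mL=-72/185, mR=-6/5; mL+mR=-294/185 → advance -1; mR−mL=-30/37 → turn -1·90°
n=3: pose=(5,-1,W); sL=60/13, sR=20/3; mL=-80/39, mR=-20/3; mL+mR=-340/39 → advance -1; mR−mL=-60/13 → turn -1·90°
n=4: pose=(6,-1,N); sL=3/2, sR=15/17; mL=21/34, mR=-15/17; mL+mR=-9/34 → advance -1; mR−mL=-3/2 → turn -1·90°
n=5: pose=(6,-2,E); sL=60/101, sR=60/109; mL=480/11009, mR=-60/109; mL+mR=-5580/11009 → advance -1; mR−mL=-60/101 → turn -1·90°
n=6: pose=(5,-2,S); sL=30/37, sR=6/5; mL=-72/185, mR=-6/5; mL+mR=-294/185 → advance -1; mR−mL=-30/37 → turn -1·90°
n=7: pose=(5,-1,W); sL=60/13, sR=20/3; mL=-80/39, mR=-20/3; mL+mR=-340/39 → advance -1; mR−mL=-60/13 → turn -1·90°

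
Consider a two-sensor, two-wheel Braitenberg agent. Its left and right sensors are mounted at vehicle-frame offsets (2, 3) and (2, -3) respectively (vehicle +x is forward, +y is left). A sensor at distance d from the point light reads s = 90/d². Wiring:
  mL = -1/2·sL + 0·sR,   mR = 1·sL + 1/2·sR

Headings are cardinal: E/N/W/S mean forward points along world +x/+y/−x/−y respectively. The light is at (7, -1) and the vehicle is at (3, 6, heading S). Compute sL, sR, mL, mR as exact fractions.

left sensor world pos  = (6, 4); dL² = 26
right sensor world pos = (0, 4); dR² = 74
sL = 90/26 = 45/13
sR = 90/74 = 45/37
mL = -1/2·sL + 0·sR = -45/26
mR = 1·sL + 1/2·sR = 3915/962

45/13 45/37 -45/26 3915/962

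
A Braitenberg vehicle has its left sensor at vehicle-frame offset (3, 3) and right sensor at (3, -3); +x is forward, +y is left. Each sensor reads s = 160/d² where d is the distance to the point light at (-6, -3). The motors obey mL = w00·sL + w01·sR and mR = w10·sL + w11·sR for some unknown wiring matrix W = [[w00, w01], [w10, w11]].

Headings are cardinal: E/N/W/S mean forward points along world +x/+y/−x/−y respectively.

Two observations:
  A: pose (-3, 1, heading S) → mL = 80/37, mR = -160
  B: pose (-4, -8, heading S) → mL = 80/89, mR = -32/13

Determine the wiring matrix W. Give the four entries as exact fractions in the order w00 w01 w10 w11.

obs A: pose=(-3,1,S) → sL=160/37, sR=160, mL=80/37, mR=-160
obs B: pose=(-4,-8,S) → sL=160/89, sR=32/13, mL=80/89, mR=-32/13
sensor matrix S = [[160/37, 160], [160/89, 32/13]]; det S = -11857920/42809
solve [mL_A; mL_B] = S·[w00; w01] and [mR_A; mR_B] = S·[w10; w11]:
  w00 = 1/2, w01 = 0, w10 = 0, w11 = -1

1/2 0 0 -1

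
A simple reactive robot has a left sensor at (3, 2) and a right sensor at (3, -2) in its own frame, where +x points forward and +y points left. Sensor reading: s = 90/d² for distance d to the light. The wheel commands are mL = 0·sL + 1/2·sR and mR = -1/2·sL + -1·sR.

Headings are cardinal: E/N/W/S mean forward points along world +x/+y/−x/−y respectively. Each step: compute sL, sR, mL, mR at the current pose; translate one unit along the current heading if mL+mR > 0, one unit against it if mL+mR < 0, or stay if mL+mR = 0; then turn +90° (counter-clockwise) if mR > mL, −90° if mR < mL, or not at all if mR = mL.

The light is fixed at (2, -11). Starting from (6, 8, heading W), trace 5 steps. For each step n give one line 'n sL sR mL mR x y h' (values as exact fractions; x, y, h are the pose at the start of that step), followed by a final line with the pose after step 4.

n=0: pose=(6,8,W); sL=9/29, sR=45/221; mL=45/442, mR=-4599/12818; mL+mR=-1647/6409 → advance -1; mR−mL=-2952/6409 → turn -1·90°
n=1: pose=(7,8,N); sL=90/493, sR=90/533; mL=45/533, mR=-68355/262769; mL+mR=-46170/262769 → advance -1; mR−mL=-90540/262769 → turn -1·90°
n=2: pose=(7,7,E); sL=45/232, sR=9/32; mL=9/64, mR=-351/928; mL+mR=-441/1856 → advance -1; mR−mL=-963/1856 → turn -1·90°
n=3: pose=(6,7,S); sL=10/29, sR=90/229; mL=45/229, mR=-3755/6641; mL+mR=-2450/6641 → advance -1; mR−mL=-5060/6641 → turn -1·90°
n=4: pose=(6,8,W); sL=9/29, sR=45/221; mL=45/442, mR=-4599/12818; mL+mR=-1647/6409 → advance -1; mR−mL=-2952/6409 → turn -1·90°

0 9/29 45/221 45/442 -4599/12818 6 8 W
1 90/493 90/533 45/533 -68355/262769 7 8 N
2 45/232 9/32 9/64 -351/928 7 7 E
3 10/29 90/229 45/229 -3755/6641 6 7 S
4 9/29 45/221 45/442 -4599/12818 6 8 W
final 7 8 N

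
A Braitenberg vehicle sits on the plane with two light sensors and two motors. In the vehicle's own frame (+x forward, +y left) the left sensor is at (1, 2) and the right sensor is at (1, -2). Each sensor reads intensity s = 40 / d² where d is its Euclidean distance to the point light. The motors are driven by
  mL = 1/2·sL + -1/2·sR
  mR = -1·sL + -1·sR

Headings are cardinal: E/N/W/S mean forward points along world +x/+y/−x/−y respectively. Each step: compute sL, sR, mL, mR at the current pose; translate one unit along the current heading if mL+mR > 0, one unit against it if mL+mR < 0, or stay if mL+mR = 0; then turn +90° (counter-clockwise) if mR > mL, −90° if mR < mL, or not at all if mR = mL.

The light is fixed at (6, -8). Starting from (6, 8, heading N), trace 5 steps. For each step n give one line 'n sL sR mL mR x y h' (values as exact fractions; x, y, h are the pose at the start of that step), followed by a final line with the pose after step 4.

n=0: pose=(6,8,N); sL=40/293, sR=40/293; mL=0, mR=-80/293; mL+mR=-80/293 → advance -1; mR−mL=-80/293 → turn -1·90°
n=1: pose=(6,7,E); sL=4/29, sR=4/17; mL=-24/493, mR=-184/493; mL+mR=-208/493 → advance -1; mR−mL=-160/493 → turn -1·90°
n=2: pose=(5,7,S); sL=40/197, sR=8/41; mL=32/8077, mR=-3216/8077; mL+mR=-3184/8077 → advance -1; mR−mL=-3248/8077 → turn -1·90°
n=3: pose=(5,8,W); sL=1/5, sR=5/41; mL=8/205, mR=-66/205; mL+mR=-58/205 → advance -1; mR−mL=-74/205 → turn -1·90°
n=4: pose=(6,8,N); sL=40/293, sR=40/293; mL=0, mR=-80/293; mL+mR=-80/293 → advance -1; mR−mL=-80/293 → turn -1·90°

0 40/293 40/293 0 -80/293 6 8 N
1 4/29 4/17 -24/493 -184/493 6 7 E
2 40/197 8/41 32/8077 -3216/8077 5 7 S
3 1/5 5/41 8/205 -66/205 5 8 W
4 40/293 40/293 0 -80/293 6 8 N
final 6 7 E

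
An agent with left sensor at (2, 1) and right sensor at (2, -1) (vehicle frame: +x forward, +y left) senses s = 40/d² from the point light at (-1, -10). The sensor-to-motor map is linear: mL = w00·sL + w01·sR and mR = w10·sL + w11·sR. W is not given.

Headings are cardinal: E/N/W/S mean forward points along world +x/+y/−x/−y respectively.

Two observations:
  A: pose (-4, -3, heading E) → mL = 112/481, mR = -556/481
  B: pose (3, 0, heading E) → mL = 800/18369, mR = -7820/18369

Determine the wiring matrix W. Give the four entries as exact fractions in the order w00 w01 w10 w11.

obs A: pose=(-4,-3,E) → sL=8/13, sR=40/37, mL=112/481, mR=-556/481
obs B: pose=(3,0,E) → sL=40/157, sR=40/117, mL=800/18369, mR=-7820/18369
sensor matrix S = [[8/13, 40/37], [40/157, 40/117]]; det S = -574720/8835489
solve [mL_A; mL_B] = S·[w00; w01] and [mR_A; mR_B] = S·[w10; w11]:
  w00 = -1/2, w01 = 1/2, w10 = -1, w11 = -1/2

-1/2 1/2 -1 -1/2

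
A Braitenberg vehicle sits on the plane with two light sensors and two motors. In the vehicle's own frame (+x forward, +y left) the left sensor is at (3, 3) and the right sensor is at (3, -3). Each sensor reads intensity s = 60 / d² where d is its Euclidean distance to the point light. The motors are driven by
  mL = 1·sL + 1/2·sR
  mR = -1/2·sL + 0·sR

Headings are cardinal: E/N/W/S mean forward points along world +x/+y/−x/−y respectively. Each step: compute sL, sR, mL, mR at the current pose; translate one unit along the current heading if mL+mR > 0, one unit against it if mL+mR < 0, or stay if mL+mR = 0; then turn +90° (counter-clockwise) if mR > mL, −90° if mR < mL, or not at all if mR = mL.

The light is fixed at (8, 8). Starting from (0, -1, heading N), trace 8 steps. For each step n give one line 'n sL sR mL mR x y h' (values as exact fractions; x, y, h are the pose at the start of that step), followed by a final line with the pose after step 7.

n=0: pose=(0,-1,N); sL=60/157, sR=60/61; mL=8370/9577, mR=-30/157; mL+mR=6540/9577 → advance +1; mR−mL=-10200/9577 → turn -1·90°
n=1: pose=(0,0,E); sL=6/5, sR=30/73; mL=513/365, mR=-3/5; mL+mR=294/365 → advance +1; mR−mL=-732/365 → turn -1·90°
n=2: pose=(1,0,S); sL=60/137, sR=60/221; mL=17370/30277, mR=-30/137; mL+mR=10740/30277 → advance +1; mR−mL=-24000/30277 → turn -1·90°
n=3: pose=(1,-1,W); sL=15/61, sR=15/34; mL=1935/4148, mR=-15/122; mL+mR=1425/4148 → advance +1; mR−mL=-2445/4148 → turn -1·90°
n=4: pose=(0,-1,N); sL=60/157, sR=60/61; mL=8370/9577, mR=-30/157; mL+mR=6540/9577 → advance +1; mR−mL=-10200/9577 → turn -1·90°
n=5: pose=(0,0,E); sL=6/5, sR=30/73; mL=513/365, mR=-3/5; mL+mR=294/365 → advance +1; mR−mL=-732/365 → turn -1·90°
n=6: pose=(1,0,S); sL=60/137, sR=60/221; mL=17370/30277, mR=-30/137; mL+mR=10740/30277 → advance +1; mR−mL=-24000/30277 → turn -1·90°
n=7: pose=(1,-1,W); sL=15/61, sR=15/34; mL=1935/4148, mR=-15/122; mL+mR=1425/4148 → advance +1; mR−mL=-2445/4148 → turn -1·90°

0 60/157 60/61 8370/9577 -30/157 0 -1 N
1 6/5 30/73 513/365 -3/5 0 0 E
2 60/137 60/221 17370/30277 -30/137 1 0 S
3 15/61 15/34 1935/4148 -15/122 1 -1 W
4 60/157 60/61 8370/9577 -30/157 0 -1 N
5 6/5 30/73 513/365 -3/5 0 0 E
6 60/137 60/221 17370/30277 -30/137 1 0 S
7 15/61 15/34 1935/4148 -15/122 1 -1 W
final 0 -1 N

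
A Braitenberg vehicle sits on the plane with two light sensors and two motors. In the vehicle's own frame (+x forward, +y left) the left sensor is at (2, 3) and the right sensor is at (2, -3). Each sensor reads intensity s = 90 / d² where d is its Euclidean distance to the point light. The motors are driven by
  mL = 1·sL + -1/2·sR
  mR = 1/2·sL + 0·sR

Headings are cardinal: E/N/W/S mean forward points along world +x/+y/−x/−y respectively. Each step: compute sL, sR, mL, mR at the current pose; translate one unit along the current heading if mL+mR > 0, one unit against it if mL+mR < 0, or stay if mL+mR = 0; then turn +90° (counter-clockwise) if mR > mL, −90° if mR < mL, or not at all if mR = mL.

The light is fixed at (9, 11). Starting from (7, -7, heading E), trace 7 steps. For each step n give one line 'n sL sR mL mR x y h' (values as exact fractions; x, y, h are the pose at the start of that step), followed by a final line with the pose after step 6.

n=0: pose=(7,-7,E); sL=2/5, sR=10/49; mL=73/245, mR=1/5; mL+mR=122/245 → advance +1; mR−mL=-24/245 → turn -1·90°
n=1: pose=(8,-7,S); sL=45/202, sR=45/208; mL=4815/42016, mR=45/404; mL+mR=9495/42016 → advance +1; mR−mL=-135/42016 → turn -1·90°
n=2: pose=(8,-8,W); sL=90/493, sR=18/53; mL=333/26129, mR=45/493; mL+mR=2718/26129 → advance +1; mR−mL=2052/26129 → turn +1·90°
n=3: pose=(7,-8,S); sL=45/221, sR=45/233; mL=11025/102986, mR=45/442; mL+mR=10755/51493 → advance +1; mR−mL=-270/51493 → turn -1·90°
n=4: pose=(7,-9,W); sL=18/109, sR=18/61; mL=117/6649, mR=9/109; mL+mR=666/6649 → advance +1; mR−mL=432/6649 → turn +1·90°
n=5: pose=(6,-9,S); sL=45/242, sR=9/52; mL=1251/12584, mR=45/484; mL+mR=2421/12584 → advance +1; mR−mL=-81/12584 → turn -1·90°
n=6: pose=(6,-10,W); sL=90/601, sR=90/349; mL=4365/209749, mR=45/601; mL+mR=20070/209749 → advance +1; mR−mL=11340/209749 → turn +1·90°

0 2/5 10/49 73/245 1/5 7 -7 E
1 45/202 45/208 4815/42016 45/404 8 -7 S
2 90/493 18/53 333/26129 45/493 8 -8 W
3 45/221 45/233 11025/102986 45/442 7 -8 S
4 18/109 18/61 117/6649 9/109 7 -9 W
5 45/242 9/52 1251/12584 45/484 6 -9 S
6 90/601 90/349 4365/209749 45/601 6 -10 W
final 5 -10 S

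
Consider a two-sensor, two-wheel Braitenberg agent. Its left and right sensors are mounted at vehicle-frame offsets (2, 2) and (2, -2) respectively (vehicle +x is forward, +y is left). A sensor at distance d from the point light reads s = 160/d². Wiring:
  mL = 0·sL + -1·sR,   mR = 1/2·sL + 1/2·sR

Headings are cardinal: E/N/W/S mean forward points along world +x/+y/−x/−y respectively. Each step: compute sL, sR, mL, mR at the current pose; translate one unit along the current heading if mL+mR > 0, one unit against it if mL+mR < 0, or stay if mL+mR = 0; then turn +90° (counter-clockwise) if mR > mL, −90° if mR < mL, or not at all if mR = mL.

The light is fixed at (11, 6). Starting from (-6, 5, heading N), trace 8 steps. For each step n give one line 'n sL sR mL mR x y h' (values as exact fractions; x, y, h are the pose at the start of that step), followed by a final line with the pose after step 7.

0 80/181 80/113 -80/113 11760/20453 -6 5 N
1 160/377 160/361 -160/361 59040/136097 -6 4 W
2 40/53 8/17 -8/17 552/901 -5 4 S
3 160/197 160/221 -160/221 33440/43537 -5 3 E
4 16/29 16/17 -16/17 368/493 -4 3 N
5 32/65 160/293 -160/293 9888/19045 -4 2 W
6 8/9 40/73 -40/73 472/657 -3 2 S
7 160/153 160/193 -160/193 27680/29529 -3 1 E
final -2 1 N

n=0: pose=(-6,5,N); sL=80/181, sR=80/113; mL=-80/113, mR=11760/20453; mL+mR=-2720/20453 → advance -1; mR−mL=26240/20453 → turn +1·90°
n=1: pose=(-6,4,W); sL=160/377, sR=160/361; mL=-160/361, mR=59040/136097; mL+mR=-1280/136097 → advance -1; mR−mL=119360/136097 → turn +1·90°
n=2: pose=(-5,4,S); sL=40/53, sR=8/17; mL=-8/17, mR=552/901; mL+mR=128/901 → advance +1; mR−mL=976/901 → turn +1·90°
n=3: pose=(-5,3,E); sL=160/197, sR=160/221; mL=-160/221, mR=33440/43537; mL+mR=1920/43537 → advance +1; mR−mL=64960/43537 → turn +1·90°
n=4: pose=(-4,3,N); sL=16/29, sR=16/17; mL=-16/17, mR=368/493; mL+mR=-96/493 → advance -1; mR−mL=832/493 → turn +1·90°
n=5: pose=(-4,2,W); sL=32/65, sR=160/293; mL=-160/293, mR=9888/19045; mL+mR=-512/19045 → advance -1; mR−mL=20288/19045 → turn +1·90°
n=6: pose=(-3,2,S); sL=8/9, sR=40/73; mL=-40/73, mR=472/657; mL+mR=112/657 → advance +1; mR−mL=832/657 → turn +1·90°
n=7: pose=(-3,1,E); sL=160/153, sR=160/193; mL=-160/193, mR=27680/29529; mL+mR=3200/29529 → advance +1; mR−mL=52160/29529 → turn +1·90°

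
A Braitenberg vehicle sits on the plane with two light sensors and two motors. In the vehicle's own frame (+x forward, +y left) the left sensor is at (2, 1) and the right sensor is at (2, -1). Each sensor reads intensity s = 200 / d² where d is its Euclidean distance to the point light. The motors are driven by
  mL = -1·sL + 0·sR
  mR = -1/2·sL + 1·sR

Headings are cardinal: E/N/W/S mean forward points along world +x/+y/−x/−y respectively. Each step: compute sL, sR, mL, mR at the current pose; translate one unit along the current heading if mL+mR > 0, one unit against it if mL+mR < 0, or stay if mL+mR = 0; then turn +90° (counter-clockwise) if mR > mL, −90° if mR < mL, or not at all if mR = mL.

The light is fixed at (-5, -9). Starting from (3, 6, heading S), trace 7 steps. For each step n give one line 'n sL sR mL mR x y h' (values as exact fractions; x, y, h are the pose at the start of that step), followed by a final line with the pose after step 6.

0 4/5 100/109 -4/5 282/545 3 6 S
1 200/389 8/13 -200/389 1812/5057 3 7 E
2 5/9 50/97 -5/9 415/1746 2 7 N
3 200/221 200/281 -200/221 16100/62101 2 6 W
4 4/5 100/109 -4/5 282/545 3 6 S
5 200/389 8/13 -200/389 1812/5057 3 7 E
6 5/9 50/97 -5/9 415/1746 2 7 N
final 2 6 W

n=0: pose=(3,6,S); sL=4/5, sR=100/109; mL=-4/5, mR=282/545; mL+mR=-154/545 → advance -1; mR−mL=718/545 → turn +1·90°
n=1: pose=(3,7,E); sL=200/389, sR=8/13; mL=-200/389, mR=1812/5057; mL+mR=-788/5057 → advance -1; mR−mL=4412/5057 → turn +1·90°
n=2: pose=(2,7,N); sL=5/9, sR=50/97; mL=-5/9, mR=415/1746; mL+mR=-185/582 → advance -1; mR−mL=1385/1746 → turn +1·90°
n=3: pose=(2,6,W); sL=200/221, sR=200/281; mL=-200/221, mR=16100/62101; mL+mR=-40100/62101 → advance -1; mR−mL=72300/62101 → turn +1·90°
n=4: pose=(3,6,S); sL=4/5, sR=100/109; mL=-4/5, mR=282/545; mL+mR=-154/545 → advance -1; mR−mL=718/545 → turn +1·90°
n=5: pose=(3,7,E); sL=200/389, sR=8/13; mL=-200/389, mR=1812/5057; mL+mR=-788/5057 → advance -1; mR−mL=4412/5057 → turn +1·90°
n=6: pose=(2,7,N); sL=5/9, sR=50/97; mL=-5/9, mR=415/1746; mL+mR=-185/582 → advance -1; mR−mL=1385/1746 → turn +1·90°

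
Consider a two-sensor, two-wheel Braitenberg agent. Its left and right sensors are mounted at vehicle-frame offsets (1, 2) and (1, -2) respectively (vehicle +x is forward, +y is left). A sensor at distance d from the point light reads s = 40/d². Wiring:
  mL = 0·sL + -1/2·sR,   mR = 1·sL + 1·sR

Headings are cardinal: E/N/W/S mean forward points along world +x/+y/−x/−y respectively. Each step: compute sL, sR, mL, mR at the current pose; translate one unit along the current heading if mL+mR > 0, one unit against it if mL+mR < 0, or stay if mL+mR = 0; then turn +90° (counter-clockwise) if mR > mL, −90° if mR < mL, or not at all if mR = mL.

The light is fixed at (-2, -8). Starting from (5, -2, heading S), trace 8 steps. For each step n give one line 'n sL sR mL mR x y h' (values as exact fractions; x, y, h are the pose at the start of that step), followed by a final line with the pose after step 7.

0 20/53 4/5 -2/5 312/265 5 -2 S
1 40/113 40/73 -20/73 7440/8249 5 -3 E
2 5/9 5/17 -5/34 130/153 6 -3 N
3 8/13 40/113 -20/113 1424/1469 6 -2 W
4 20/53 4/5 -2/5 312/265 5 -2 S
5 40/113 40/73 -20/73 7440/8249 5 -3 E
6 5/9 5/17 -5/34 130/153 6 -3 N
7 8/13 40/113 -20/113 1424/1469 6 -2 W
final 5 -2 S

n=0: pose=(5,-2,S); sL=20/53, sR=4/5; mL=-2/5, mR=312/265; mL+mR=206/265 → advance +1; mR−mL=418/265 → turn +1·90°
n=1: pose=(5,-3,E); sL=40/113, sR=40/73; mL=-20/73, mR=7440/8249; mL+mR=5180/8249 → advance +1; mR−mL=9700/8249 → turn +1·90°
n=2: pose=(6,-3,N); sL=5/9, sR=5/17; mL=-5/34, mR=130/153; mL+mR=215/306 → advance +1; mR−mL=305/306 → turn +1·90°
n=3: pose=(6,-2,W); sL=8/13, sR=40/113; mL=-20/113, mR=1424/1469; mL+mR=1164/1469 → advance +1; mR−mL=1684/1469 → turn +1·90°
n=4: pose=(5,-2,S); sL=20/53, sR=4/5; mL=-2/5, mR=312/265; mL+mR=206/265 → advance +1; mR−mL=418/265 → turn +1·90°
n=5: pose=(5,-3,E); sL=40/113, sR=40/73; mL=-20/73, mR=7440/8249; mL+mR=5180/8249 → advance +1; mR−mL=9700/8249 → turn +1·90°
n=6: pose=(6,-3,N); sL=5/9, sR=5/17; mL=-5/34, mR=130/153; mL+mR=215/306 → advance +1; mR−mL=305/306 → turn +1·90°
n=7: pose=(6,-2,W); sL=8/13, sR=40/113; mL=-20/113, mR=1424/1469; mL+mR=1164/1469 → advance +1; mR−mL=1684/1469 → turn +1·90°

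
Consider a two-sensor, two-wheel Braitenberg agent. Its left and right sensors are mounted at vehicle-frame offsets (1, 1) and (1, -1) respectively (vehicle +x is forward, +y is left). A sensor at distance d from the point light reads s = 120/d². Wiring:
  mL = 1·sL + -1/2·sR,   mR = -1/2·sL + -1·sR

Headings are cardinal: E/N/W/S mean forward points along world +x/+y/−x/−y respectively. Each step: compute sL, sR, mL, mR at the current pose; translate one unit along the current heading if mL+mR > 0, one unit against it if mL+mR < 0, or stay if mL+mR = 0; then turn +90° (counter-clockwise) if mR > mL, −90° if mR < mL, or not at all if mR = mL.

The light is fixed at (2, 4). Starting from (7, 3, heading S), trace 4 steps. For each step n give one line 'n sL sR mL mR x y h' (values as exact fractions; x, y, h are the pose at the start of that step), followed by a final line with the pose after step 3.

n=0: pose=(7,3,S); sL=3, sR=6; mL=0, mR=-15/2; mL+mR=-15/2 → advance -1; mR−mL=-15/2 → turn -1·90°
n=1: pose=(7,4,W); sL=120/17, sR=120/17; mL=60/17, mR=-180/17; mL+mR=-120/17 → advance -1; mR−mL=-240/17 → turn -1·90°
n=2: pose=(8,4,N); sL=60/13, sR=12/5; mL=222/65, mR=-306/65; mL+mR=-84/65 → advance -1; mR−mL=-528/65 → turn -1·90°
n=3: pose=(8,3,E); sL=120/49, sR=120/53; mL=3420/2597, mR=-9060/2597; mL+mR=-5640/2597 → advance -1; mR−mL=-12480/2597 → turn -1·90°

0 3 6 0 -15/2 7 3 S
1 120/17 120/17 60/17 -180/17 7 4 W
2 60/13 12/5 222/65 -306/65 8 4 N
3 120/49 120/53 3420/2597 -9060/2597 8 3 E
final 7 3 S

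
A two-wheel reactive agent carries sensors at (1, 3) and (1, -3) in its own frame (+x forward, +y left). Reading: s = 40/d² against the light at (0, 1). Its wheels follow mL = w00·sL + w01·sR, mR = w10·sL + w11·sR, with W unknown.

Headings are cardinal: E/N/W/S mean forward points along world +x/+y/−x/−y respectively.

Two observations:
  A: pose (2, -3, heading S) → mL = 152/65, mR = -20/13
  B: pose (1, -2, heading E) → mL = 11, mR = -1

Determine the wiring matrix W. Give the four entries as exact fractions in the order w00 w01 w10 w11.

obs A: pose=(2,-3,S) → sL=4/5, sR=20/13, mL=152/65, mR=-20/13
obs B: pose=(1,-2,E) → sL=10, sR=1, mL=11, mR=-1
sensor matrix S = [[4/5, 20/13], [10, 1]]; det S = -948/65
solve [mL_A; mL_B] = S·[w00; w01] and [mR_A; mR_B] = S·[w10; w11]:
  w00 = 1, w01 = 1, w10 = 0, w11 = -1

1 1 0 -1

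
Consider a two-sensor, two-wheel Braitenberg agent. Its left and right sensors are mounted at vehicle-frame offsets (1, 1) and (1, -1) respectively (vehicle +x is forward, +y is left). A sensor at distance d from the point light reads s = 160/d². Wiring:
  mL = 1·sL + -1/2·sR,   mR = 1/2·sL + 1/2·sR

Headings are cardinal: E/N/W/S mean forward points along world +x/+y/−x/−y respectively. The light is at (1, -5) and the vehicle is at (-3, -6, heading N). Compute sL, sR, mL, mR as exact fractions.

left sensor world pos  = (-4, -5); dL² = 25
right sensor world pos = (-2, -5); dR² = 9
sL = 160/25 = 32/5
sR = 160/9 = 160/9
mL = 1·sL + -1/2·sR = -112/45
mR = 1/2·sL + 1/2·sR = 544/45

32/5 160/9 -112/45 544/45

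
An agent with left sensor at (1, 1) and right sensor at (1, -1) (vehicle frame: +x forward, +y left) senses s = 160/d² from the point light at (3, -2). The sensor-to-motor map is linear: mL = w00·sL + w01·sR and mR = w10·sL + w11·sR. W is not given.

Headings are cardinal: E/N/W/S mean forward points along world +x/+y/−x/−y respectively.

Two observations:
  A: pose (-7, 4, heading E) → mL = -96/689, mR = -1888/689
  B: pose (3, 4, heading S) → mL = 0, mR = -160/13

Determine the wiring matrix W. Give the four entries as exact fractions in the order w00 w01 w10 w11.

obs A: pose=(-7,4,E) → sL=16/13, sR=80/53, mL=-96/689, mR=-1888/689
obs B: pose=(3,4,S) → sL=80/13, sR=80/13, mL=0, mR=-160/13
sensor matrix S = [[16/13, 80/53], [80/13, 80/13]]; det S = -15360/8957
solve [mL_A; mL_B] = S·[w00; w01] and [mR_A; mR_B] = S·[w10; w11]:
  w00 = 1/2, w01 = -1/2, w10 = -1, w11 = -1

1/2 -1/2 -1 -1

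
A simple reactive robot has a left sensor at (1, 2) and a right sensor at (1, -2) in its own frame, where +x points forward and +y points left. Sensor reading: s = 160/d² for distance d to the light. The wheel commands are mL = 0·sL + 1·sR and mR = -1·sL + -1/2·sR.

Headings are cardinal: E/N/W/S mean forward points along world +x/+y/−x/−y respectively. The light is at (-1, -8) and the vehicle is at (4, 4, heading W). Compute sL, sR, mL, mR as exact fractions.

left sensor world pos  = (3, 2); dL² = 116
right sensor world pos = (3, 6); dR² = 212
sL = 160/116 = 40/29
sR = 160/212 = 40/53
mL = 0·sL + 1·sR = 40/53
mR = -1·sL + -1/2·sR = -2700/1537

40/29 40/53 40/53 -2700/1537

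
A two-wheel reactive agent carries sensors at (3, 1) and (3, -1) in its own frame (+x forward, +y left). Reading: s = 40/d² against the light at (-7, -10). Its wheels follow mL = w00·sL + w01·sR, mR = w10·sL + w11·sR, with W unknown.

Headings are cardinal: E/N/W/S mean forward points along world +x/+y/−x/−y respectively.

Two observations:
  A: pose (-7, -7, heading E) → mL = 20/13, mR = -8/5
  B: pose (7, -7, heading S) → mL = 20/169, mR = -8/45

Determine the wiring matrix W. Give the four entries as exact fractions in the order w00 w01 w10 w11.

0 1/2 -1 0

obs A: pose=(-7,-7,E) → sL=8/5, sR=40/13, mL=20/13, mR=-8/5
obs B: pose=(7,-7,S) → sL=8/45, sR=40/169, mL=20/169, mR=-8/45
sensor matrix S = [[8/5, 40/13], [8/45, 40/169]]; det S = -256/1521
solve [mL_A; mL_B] = S·[w00; w01] and [mR_A; mR_B] = S·[w10; w11]:
  w00 = 0, w01 = 1/2, w10 = -1, w11 = 0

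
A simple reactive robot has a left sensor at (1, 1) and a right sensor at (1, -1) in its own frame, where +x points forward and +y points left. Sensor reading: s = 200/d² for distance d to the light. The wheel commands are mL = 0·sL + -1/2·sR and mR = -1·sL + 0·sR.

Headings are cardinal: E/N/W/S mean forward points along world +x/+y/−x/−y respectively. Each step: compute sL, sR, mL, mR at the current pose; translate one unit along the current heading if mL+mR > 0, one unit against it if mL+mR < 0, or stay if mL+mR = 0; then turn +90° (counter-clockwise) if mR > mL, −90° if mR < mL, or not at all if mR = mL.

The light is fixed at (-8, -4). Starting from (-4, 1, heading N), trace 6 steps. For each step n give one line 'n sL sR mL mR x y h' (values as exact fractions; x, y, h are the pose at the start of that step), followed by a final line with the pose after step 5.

n=0: pose=(-4,1,N); sL=40/9, sR=200/61; mL=-100/61, mR=-40/9; mL+mR=-3340/549 → advance -1; mR−mL=-1540/549 → turn -1·90°
n=1: pose=(-4,0,E); sL=4, sR=100/17; mL=-50/17, mR=-4; mL+mR=-118/17 → advance -1; mR−mL=-18/17 → turn -1·90°
n=2: pose=(-5,0,S); sL=8, sR=200/13; mL=-100/13, mR=-8; mL+mR=-204/13 → advance -1; mR−mL=-4/13 → turn -1·90°
n=3: pose=(-5,1,W); sL=10, sR=5; mL=-5/2, mR=-10; mL+mR=-25/2 → advance -1; mR−mL=-15/2 → turn -1·90°
n=4: pose=(-4,1,N); sL=40/9, sR=200/61; mL=-100/61, mR=-40/9; mL+mR=-3340/549 → advance -1; mR−mL=-1540/549 → turn -1·90°
n=5: pose=(-4,0,E); sL=4, sR=100/17; mL=-50/17, mR=-4; mL+mR=-118/17 → advance -1; mR−mL=-18/17 → turn -1·90°

0 40/9 200/61 -100/61 -40/9 -4 1 N
1 4 100/17 -50/17 -4 -4 0 E
2 8 200/13 -100/13 -8 -5 0 S
3 10 5 -5/2 -10 -5 1 W
4 40/9 200/61 -100/61 -40/9 -4 1 N
5 4 100/17 -50/17 -4 -4 0 E
final -5 0 S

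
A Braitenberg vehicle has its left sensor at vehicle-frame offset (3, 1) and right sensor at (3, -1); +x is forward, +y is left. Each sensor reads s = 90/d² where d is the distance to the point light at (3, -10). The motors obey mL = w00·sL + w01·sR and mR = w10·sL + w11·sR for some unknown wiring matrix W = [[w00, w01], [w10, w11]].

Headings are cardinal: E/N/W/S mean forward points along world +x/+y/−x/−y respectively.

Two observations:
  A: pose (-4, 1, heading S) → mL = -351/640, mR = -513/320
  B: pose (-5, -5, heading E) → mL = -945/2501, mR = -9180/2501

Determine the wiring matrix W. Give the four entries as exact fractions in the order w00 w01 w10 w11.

-1 1/2 -1 -1

obs A: pose=(-4,1,S) → sL=9/10, sR=45/64, mL=-351/640, mR=-513/320
obs B: pose=(-5,-5,E) → sL=90/61, sR=90/41, mL=-945/2501, mR=-9180/2501
sensor matrix S = [[9/10, 45/64], [90/61, 90/41]]; det S = 75087/80032
solve [mL_A; mL_B] = S·[w00; w01] and [mR_A; mR_B] = S·[w10; w11]:
  w00 = -1, w01 = 1/2, w10 = -1, w11 = -1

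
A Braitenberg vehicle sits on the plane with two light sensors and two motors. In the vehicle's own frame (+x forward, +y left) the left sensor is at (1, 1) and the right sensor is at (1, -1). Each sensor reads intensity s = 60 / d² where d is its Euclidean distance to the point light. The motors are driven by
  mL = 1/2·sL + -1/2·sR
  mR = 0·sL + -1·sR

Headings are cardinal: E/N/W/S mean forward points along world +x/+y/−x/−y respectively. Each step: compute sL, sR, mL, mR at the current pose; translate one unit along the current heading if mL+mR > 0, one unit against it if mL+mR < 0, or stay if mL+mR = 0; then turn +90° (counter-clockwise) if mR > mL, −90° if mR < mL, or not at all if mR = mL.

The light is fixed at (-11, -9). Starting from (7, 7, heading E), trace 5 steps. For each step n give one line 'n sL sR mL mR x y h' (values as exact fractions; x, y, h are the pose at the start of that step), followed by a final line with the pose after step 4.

n=0: pose=(7,7,E); sL=6/65, sR=30/293; mL=-96/19045, mR=-30/293; mL+mR=-2046/19045 → advance -1; mR−mL=-1854/19045 → turn -1·90°
n=1: pose=(6,7,S); sL=20/183, sR=60/481; mL=-680/88023, mR=-60/481; mL+mR=-11660/88023 → advance -1; mR−mL=-10300/88023 → turn -1·90°
n=2: pose=(6,8,W); sL=15/128, sR=3/29; mL=51/7424, mR=-3/29; mL+mR=-717/7424 → advance -1; mR−mL=-819/7424 → turn -1·90°
n=3: pose=(7,8,N); sL=60/613, sR=12/137; mL=432/83981, mR=-12/137; mL+mR=-6924/83981 → advance -1; mR−mL=-7788/83981 → turn -1·90°
n=4: pose=(7,7,E); sL=6/65, sR=30/293; mL=-96/19045, mR=-30/293; mL+mR=-2046/19045 → advance -1; mR−mL=-1854/19045 → turn -1·90°

0 6/65 30/293 -96/19045 -30/293 7 7 E
1 20/183 60/481 -680/88023 -60/481 6 7 S
2 15/128 3/29 51/7424 -3/29 6 8 W
3 60/613 12/137 432/83981 -12/137 7 8 N
4 6/65 30/293 -96/19045 -30/293 7 7 E
final 6 7 S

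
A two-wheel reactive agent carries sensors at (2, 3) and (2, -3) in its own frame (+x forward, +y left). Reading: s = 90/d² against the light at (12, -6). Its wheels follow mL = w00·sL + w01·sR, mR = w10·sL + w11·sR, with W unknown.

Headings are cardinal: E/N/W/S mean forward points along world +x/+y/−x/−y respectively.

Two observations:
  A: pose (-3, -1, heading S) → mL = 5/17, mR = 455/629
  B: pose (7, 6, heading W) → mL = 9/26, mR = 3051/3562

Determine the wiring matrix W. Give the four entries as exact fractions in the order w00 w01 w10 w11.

1/2 0 1 1/2

obs A: pose=(-3,-1,S) → sL=10/17, sR=10/37, mL=5/17, mR=455/629
obs B: pose=(7,6,W) → sL=9/13, sR=45/137, mL=9/26, mR=3051/3562
sensor matrix S = [[10/17, 10/37], [9/13, 45/137]]; det S = 6840/1120249
solve [mL_A; mL_B] = S·[w00; w01] and [mR_A; mR_B] = S·[w10; w11]:
  w00 = 1/2, w01 = 0, w10 = 1, w11 = 1/2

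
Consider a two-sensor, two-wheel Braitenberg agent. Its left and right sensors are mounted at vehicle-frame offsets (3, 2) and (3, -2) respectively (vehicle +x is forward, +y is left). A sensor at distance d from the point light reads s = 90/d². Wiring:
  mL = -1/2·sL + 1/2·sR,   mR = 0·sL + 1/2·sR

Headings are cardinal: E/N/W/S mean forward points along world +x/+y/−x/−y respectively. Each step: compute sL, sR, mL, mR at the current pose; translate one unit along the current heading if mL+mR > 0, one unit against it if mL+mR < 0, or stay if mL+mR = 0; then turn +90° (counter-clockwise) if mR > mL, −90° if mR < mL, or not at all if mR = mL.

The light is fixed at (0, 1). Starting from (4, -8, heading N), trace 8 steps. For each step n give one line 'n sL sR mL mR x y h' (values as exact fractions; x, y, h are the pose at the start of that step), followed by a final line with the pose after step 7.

0 9/4 5/4 -1/2 5/8 4 -8 N
1 90/101 90/37 2880/3737 45/37 4 -7 W
2 45/73 45/61 270/4453 45/122 3 -7 S
3 18/17 90/157 -648/2669 45/157 3 -8 E
4 9/4 5/4 -1/2 5/8 4 -8 N
5 90/101 90/37 2880/3737 45/37 4 -7 W
6 45/73 45/61 270/4453 45/122 3 -7 S
7 18/17 90/157 -648/2669 45/157 3 -8 E
final 4 -8 N

n=0: pose=(4,-8,N); sL=9/4, sR=5/4; mL=-1/2, mR=5/8; mL+mR=1/8 → advance +1; mR−mL=9/8 → turn +1·90°
n=1: pose=(4,-7,W); sL=90/101, sR=90/37; mL=2880/3737, mR=45/37; mL+mR=7425/3737 → advance +1; mR−mL=45/101 → turn +1·90°
n=2: pose=(3,-7,S); sL=45/73, sR=45/61; mL=270/4453, mR=45/122; mL+mR=3825/8906 → advance +1; mR−mL=45/146 → turn +1·90°
n=3: pose=(3,-8,E); sL=18/17, sR=90/157; mL=-648/2669, mR=45/157; mL+mR=117/2669 → advance +1; mR−mL=9/17 → turn +1·90°
n=4: pose=(4,-8,N); sL=9/4, sR=5/4; mL=-1/2, mR=5/8; mL+mR=1/8 → advance +1; mR−mL=9/8 → turn +1·90°
n=5: pose=(4,-7,W); sL=90/101, sR=90/37; mL=2880/3737, mR=45/37; mL+mR=7425/3737 → advance +1; mR−mL=45/101 → turn +1·90°
n=6: pose=(3,-7,S); sL=45/73, sR=45/61; mL=270/4453, mR=45/122; mL+mR=3825/8906 → advance +1; mR−mL=45/146 → turn +1·90°
n=7: pose=(3,-8,E); sL=18/17, sR=90/157; mL=-648/2669, mR=45/157; mL+mR=117/2669 → advance +1; mR−mL=9/17 → turn +1·90°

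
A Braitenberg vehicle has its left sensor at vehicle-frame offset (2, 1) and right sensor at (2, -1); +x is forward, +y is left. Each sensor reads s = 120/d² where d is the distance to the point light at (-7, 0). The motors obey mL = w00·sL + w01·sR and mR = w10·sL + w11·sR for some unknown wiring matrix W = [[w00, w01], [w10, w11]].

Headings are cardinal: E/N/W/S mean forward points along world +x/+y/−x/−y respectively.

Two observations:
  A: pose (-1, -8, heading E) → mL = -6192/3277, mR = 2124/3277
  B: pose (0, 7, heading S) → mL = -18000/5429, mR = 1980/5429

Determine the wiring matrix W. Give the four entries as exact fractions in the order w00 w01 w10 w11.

-1 -1 1 -1/2

obs A: pose=(-1,-8,E) → sL=120/113, sR=24/29, mL=-6192/3277, mR=2124/3277
obs B: pose=(0,7,S) → sL=120/89, sR=120/61, mL=-18000/5429, mR=1980/5429
sensor matrix S = [[120/113, 24/29], [120/89, 120/61]]; det S = 17314560/17790833
solve [mL_A; mL_B] = S·[w00; w01] and [mR_A; mR_B] = S·[w10; w11]:
  w00 = -1, w01 = -1, w10 = 1, w11 = -1/2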